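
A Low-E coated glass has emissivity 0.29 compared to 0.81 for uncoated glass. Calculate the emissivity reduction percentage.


Percentage reduction = (1 - coated/uncoated) * 100
  Ratio = 0.29 / 0.81 = 0.358
  Reduction = (1 - 0.358) * 100 = 64.2%

64.2%


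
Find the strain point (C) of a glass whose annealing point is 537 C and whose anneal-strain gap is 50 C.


Strain point = annealing point - difference:
  T_strain = 537 - 50 = 487 C

487 C


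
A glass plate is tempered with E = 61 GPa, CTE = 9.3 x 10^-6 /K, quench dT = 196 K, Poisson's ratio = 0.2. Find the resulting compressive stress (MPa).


Tempering stress: sigma = E * alpha * dT / (1 - nu)
  E (MPa) = 61 * 1000 = 61000
  Numerator = 61000 * (9.3 x 10^-6) * 196 = 111.1908
  Denominator = 1 - 0.2 = 0.8
  sigma = 111.1908 / 0.8 = 139.0 MPa

139.0 MPa


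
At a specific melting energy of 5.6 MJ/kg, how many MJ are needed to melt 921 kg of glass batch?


Total energy = mass * specific energy
  E = 921 * 5.6 = 5157.6 MJ

5157.6 MJ


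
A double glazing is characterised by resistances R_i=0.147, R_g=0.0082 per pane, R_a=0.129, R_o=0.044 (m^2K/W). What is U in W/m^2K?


Total thermal resistance (series):
  R_total = R_in + R_glass + R_air + R_glass + R_out
  R_total = 0.147 + 0.0082 + 0.129 + 0.0082 + 0.044 = 0.3364 m^2K/W
U-value = 1 / R_total = 1 / 0.3364 = 2.973 W/m^2K

2.973 W/m^2K


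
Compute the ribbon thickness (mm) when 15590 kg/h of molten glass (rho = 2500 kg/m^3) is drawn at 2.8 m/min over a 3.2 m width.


Ribbon cross-section from mass balance:
  Volume rate = throughput / density = 15590 / 2500 = 6.236 m^3/h
  thickness = volume rate / (speed * 60 * width), i.e.
  thickness = throughput / (60 * speed * width * density) * 1000
  thickness = 15590 / (60 * 2.8 * 3.2 * 2500) * 1000 = 11.6 mm

11.6 mm


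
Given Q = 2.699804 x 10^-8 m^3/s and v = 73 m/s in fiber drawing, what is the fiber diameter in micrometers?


Cross-sectional area from continuity:
  A = Q / v = 2.699804 x 10^-8 / 73 = 3.698362 x 10^-10 m^2
Diameter from circular cross-section:
  d = sqrt(4A / pi) * 10^6 (m -> um)
  d = sqrt(4 * 3.698362 x 10^-10 / pi) * 10^6 = 21.7 um

21.7 um


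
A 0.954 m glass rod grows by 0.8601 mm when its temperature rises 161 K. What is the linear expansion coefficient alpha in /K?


Rearrange dL = alpha * L0 * dT for alpha:
  alpha = dL / (L0 * dT)
  alpha = (0.8601 / 1000) / (0.954 * 161) = 0.0000056 /K = 5.6 x 10^-6 /K

5.6 x 10^-6 /K


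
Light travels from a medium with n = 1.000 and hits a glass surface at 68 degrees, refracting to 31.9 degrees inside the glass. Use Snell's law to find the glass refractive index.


Apply Snell's law: n1 * sin(theta1) = n2 * sin(theta2)
  n2 = n1 * sin(theta1) / sin(theta2)
  sin(68) = 0.927184
  sin(31.9) = 0.528438
  n2 = 1.000 * 0.927184 / 0.528438 = 1.7546

1.7546


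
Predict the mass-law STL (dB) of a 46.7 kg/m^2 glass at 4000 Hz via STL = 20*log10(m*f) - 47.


Mass law: STL = 20 * log10(m * f) - 47
  m * f = 46.7 * 4000 = 186800
  log10(186800) = 5.27138
  STL = 20 * 5.27138 - 47 = 105.4276 - 47 = 58.4 dB

58.4 dB


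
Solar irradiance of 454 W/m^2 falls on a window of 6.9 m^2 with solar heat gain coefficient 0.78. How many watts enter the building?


Solar heat gain: Q = Area * SHGC * Irradiance
  Q = 6.9 * 0.78 * 454 = 2443.4 W

2443.4 W


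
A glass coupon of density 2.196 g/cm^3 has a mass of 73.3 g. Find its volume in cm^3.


Rearrange rho = m / V:
  V = m / rho
  V = 73.3 / 2.196 = 33.379 cm^3

33.379 cm^3


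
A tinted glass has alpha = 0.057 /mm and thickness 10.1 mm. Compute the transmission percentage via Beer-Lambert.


Beer-Lambert law: T = exp(-alpha * thickness)
  exponent = -0.057 * 10.1 = -0.5757
  T = exp(-0.5757) = 0.5623
  Percentage = 0.5623 * 100 = 56.23%

56.23%


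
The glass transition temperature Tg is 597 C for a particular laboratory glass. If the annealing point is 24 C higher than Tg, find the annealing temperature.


The annealing temperature is Tg plus the offset:
  T_anneal = 597 + 24 = 621 C

621 C


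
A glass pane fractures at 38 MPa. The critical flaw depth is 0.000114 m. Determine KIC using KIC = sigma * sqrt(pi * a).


Fracture toughness: KIC = sigma * sqrt(pi * a)
  pi * a = pi * 0.000114 = 0.000358142
  sqrt(pi * a) = 0.018925
  KIC = 38 * 0.018925 = 0.719 MPa*sqrt(m)

0.719 MPa*sqrt(m)


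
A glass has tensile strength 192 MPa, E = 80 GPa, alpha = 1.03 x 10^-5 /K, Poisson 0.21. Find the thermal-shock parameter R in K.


Thermal shock resistance: R = sigma * (1 - nu) / (E * alpha)
  Numerator = 192 * (1 - 0.21) = 151.68
  Denominator = 80 * 1000 * (1.03 x 10^-5) = 0.824
  R = 151.68 / 0.824 = 184.1 K

184.1 K


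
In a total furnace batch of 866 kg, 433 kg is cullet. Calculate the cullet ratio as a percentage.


Cullet ratio = (cullet mass / total batch mass) * 100
  Ratio = 433 / 866 * 100 = 50.0%

50.0%


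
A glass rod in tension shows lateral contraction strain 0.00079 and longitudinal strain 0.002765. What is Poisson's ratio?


Poisson's ratio: nu = lateral strain / axial strain
  nu = 0.00079 / 0.002765 = 0.2857

0.2857


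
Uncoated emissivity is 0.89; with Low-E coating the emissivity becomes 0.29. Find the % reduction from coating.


Percentage reduction = (1 - coated/uncoated) * 100
  Ratio = 0.29 / 0.89 = 0.3258
  Reduction = (1 - 0.3258) * 100 = 67.4%

67.4%


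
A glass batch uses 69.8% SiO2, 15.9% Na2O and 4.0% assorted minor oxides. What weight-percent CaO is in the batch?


Pieces sum to 100%:
  CaO = 100 - (SiO2 + Na2O + others)
  CaO = 100 - (69.8 + 15.9 + 4.0) = 10.3%

10.3%


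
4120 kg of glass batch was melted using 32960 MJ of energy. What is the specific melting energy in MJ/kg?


Rearrange E = m * s for s:
  s = E / m
  s = 32960 / 4120 = 8.0 MJ/kg

8.0 MJ/kg


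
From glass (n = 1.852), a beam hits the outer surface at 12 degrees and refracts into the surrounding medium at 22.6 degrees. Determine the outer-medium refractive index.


Apply Snell's law: n1 * sin(theta1) = n2 * sin(theta2)
  n2 = n1 * sin(theta1) / sin(theta2)
  sin(12) = 0.207912
  sin(22.6) = 0.384295
  n2 = 1.852 * 0.207912 / 0.384295 = 1.002

1.002


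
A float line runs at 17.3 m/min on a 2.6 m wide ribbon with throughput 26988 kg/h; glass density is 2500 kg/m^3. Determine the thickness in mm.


Ribbon cross-section from mass balance:
  Volume rate = throughput / density = 26988 / 2500 = 10.7952 m^3/h
  thickness = volume rate / (speed * 60 * width), i.e.
  thickness = throughput / (60 * speed * width * density) * 1000
  thickness = 26988 / (60 * 17.3 * 2.6 * 2500) * 1000 = 4.0 mm

4.0 mm


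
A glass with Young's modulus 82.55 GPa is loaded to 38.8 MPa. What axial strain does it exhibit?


Rearrange E = sigma / epsilon:
  epsilon = sigma / E
  E (MPa) = 82.55 * 1000 = 82550
  epsilon = 38.8 / 82550 = 0.00047

0.00047


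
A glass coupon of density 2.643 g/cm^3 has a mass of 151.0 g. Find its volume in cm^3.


Rearrange rho = m / V:
  V = m / rho
  V = 151.0 / 2.643 = 57.132 cm^3

57.132 cm^3


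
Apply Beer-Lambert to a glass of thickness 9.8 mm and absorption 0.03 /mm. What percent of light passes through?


Beer-Lambert law: T = exp(-alpha * thickness)
  exponent = -0.03 * 9.8 = -0.294
  T = exp(-0.294) = 0.7453
  Percentage = 0.7453 * 100 = 74.53%

74.53%


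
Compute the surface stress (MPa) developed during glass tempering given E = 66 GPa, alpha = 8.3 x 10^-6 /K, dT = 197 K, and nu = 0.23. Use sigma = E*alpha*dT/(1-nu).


Tempering stress: sigma = E * alpha * dT / (1 - nu)
  E (MPa) = 66 * 1000 = 66000
  Numerator = 66000 * (8.3 x 10^-6) * 197 = 107.9166
  Denominator = 1 - 0.23 = 0.77
  sigma = 107.9166 / 0.77 = 140.2 MPa

140.2 MPa


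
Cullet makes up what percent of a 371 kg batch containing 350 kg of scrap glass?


Cullet ratio = (cullet mass / total batch mass) * 100
  Ratio = 350 / 371 * 100 = 94.34%

94.34%


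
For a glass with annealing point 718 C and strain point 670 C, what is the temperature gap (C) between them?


Gap = T_anneal - T_strain:
  gap = 718 - 670 = 48 C

48 C


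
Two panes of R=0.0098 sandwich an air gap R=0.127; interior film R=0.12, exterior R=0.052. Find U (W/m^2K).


Total thermal resistance (series):
  R_total = R_in + R_glass + R_air + R_glass + R_out
  R_total = 0.12 + 0.0098 + 0.127 + 0.0098 + 0.052 = 0.3186 m^2K/W
U-value = 1 / R_total = 1 / 0.3186 = 3.139 W/m^2K

3.139 W/m^2K


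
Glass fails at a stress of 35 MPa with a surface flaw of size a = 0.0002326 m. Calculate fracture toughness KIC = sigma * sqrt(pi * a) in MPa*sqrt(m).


Fracture toughness: KIC = sigma * sqrt(pi * a)
  pi * a = pi * 0.0002326 = 0.000730734
  sqrt(pi * a) = 0.027032
  KIC = 35 * 0.027032 = 0.946 MPa*sqrt(m)

0.946 MPa*sqrt(m)


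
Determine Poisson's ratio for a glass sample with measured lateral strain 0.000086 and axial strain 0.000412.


Poisson's ratio: nu = lateral strain / axial strain
  nu = 0.000086 / 0.000412 = 0.2087

0.2087


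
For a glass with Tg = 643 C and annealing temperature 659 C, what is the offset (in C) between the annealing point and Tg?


Offset = T_anneal - Tg:
  offset = 659 - 643 = 16 C

16 C


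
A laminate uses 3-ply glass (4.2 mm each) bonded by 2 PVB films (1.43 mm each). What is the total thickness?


Total thickness = glass contribution + PVB contribution
  Glass: 3 * 4.2 = 12.6 mm
  PVB: 2 * 1.43 = 2.86 mm
  Total = 12.6 + 2.86 = 15.46 mm

15.46 mm


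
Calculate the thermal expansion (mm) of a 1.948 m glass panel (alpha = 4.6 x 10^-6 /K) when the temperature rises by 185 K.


Thermal expansion formula: dL = alpha * L0 * dT
  dL = (4.6 x 10^-6) * 1.948 * 185 = 0.00165775 m
Convert to mm: 0.00165775 * 1000 = 1.6577 mm

1.6577 mm


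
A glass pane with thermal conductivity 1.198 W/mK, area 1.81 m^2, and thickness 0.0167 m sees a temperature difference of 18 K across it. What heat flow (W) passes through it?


Fourier's law: Q = k * A * dT / t
  Q = 1.198 * 1.81 * 18 / 0.0167
  Q = 39.03084 / 0.0167 = 2337.2 W

2337.2 W


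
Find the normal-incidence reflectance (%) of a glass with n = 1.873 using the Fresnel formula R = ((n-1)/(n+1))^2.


Fresnel reflectance at normal incidence:
  R = ((n - 1)/(n + 1))^2
  (n - 1)/(n + 1) = (1.873 - 1)/(1.873 + 1) = 0.303864
  R = 0.303864^2 = 0.0923333
  R(%) = 0.0923333 * 100 = 9.233%

9.233%


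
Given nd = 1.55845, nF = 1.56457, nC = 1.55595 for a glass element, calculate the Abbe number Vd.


Abbe number formula: Vd = (nd - 1) / (nF - nC)
  nd - 1 = 1.55845 - 1 = 0.55845
  nF - nC = 1.56457 - 1.55595 = 0.00862
  Vd = 0.55845 / 0.00862 = 64.79

64.79


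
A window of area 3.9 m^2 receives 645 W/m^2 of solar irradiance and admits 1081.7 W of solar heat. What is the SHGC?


Rearrange Q = Area * SHGC * Irradiance:
  SHGC = Q / (Area * Irradiance)
  SHGC = 1081.7 / (3.9 * 645) = 0.43

0.43


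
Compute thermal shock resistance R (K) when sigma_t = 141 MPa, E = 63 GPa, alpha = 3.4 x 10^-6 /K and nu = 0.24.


Thermal shock resistance: R = sigma * (1 - nu) / (E * alpha)
  Numerator = 141 * (1 - 0.24) = 107.16
  Denominator = 63 * 1000 * (3.4 x 10^-6) = 0.2142
  R = 107.16 / 0.2142 = 500.3 K

500.3 K


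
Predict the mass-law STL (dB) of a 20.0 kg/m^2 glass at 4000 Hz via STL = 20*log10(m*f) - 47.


Mass law: STL = 20 * log10(m * f) - 47
  m * f = 20.0 * 4000 = 80000
  log10(80000) = 4.90309
  STL = 20 * 4.90309 - 47 = 98.0618 - 47 = 51.1 dB

51.1 dB


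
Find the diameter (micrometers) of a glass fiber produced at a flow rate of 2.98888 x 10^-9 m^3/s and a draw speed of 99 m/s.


Cross-sectional area from continuity:
  A = Q / v = 2.98888 x 10^-9 / 99 = 3.019071 x 10^-11 m^2
Diameter from circular cross-section:
  d = sqrt(4A / pi) * 10^6 (m -> um)
  d = sqrt(4 * 3.019071 x 10^-11 / pi) * 10^6 = 6.2 um

6.2 um


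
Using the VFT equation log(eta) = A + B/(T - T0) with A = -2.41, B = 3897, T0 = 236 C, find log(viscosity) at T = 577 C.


VFT equation: log(eta) = A + B / (T - T0)
  T - T0 = 577 - 236 = 341
  B / (T - T0) = 3897 / 341 = 11.428
  log(eta) = -2.41 + 11.428 = 9.018

9.018


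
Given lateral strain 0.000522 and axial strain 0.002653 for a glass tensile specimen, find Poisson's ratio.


Poisson's ratio: nu = lateral strain / axial strain
  nu = 0.000522 / 0.002653 = 0.1968

0.1968


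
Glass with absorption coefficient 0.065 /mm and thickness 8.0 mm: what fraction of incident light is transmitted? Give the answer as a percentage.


Beer-Lambert law: T = exp(-alpha * thickness)
  exponent = -0.065 * 8.0 = -0.52
  T = exp(-0.52) = 0.5945
  Percentage = 0.5945 * 100 = 59.45%

59.45%


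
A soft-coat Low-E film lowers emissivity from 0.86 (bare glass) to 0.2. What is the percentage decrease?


Percentage reduction = (1 - coated/uncoated) * 100
  Ratio = 0.2 / 0.86 = 0.2326
  Reduction = (1 - 0.2326) * 100 = 76.7%

76.7%


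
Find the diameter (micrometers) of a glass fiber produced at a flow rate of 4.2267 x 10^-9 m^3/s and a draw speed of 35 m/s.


Cross-sectional area from continuity:
  A = Q / v = 4.2267 x 10^-9 / 35 = 1.207629 x 10^-10 m^2
Diameter from circular cross-section:
  d = sqrt(4A / pi) * 10^6 (m -> um)
  d = sqrt(4 * 1.207629 x 10^-10 / pi) * 10^6 = 12.4 um

12.4 um


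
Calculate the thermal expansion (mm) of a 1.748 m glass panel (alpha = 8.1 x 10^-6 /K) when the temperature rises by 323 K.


Thermal expansion formula: dL = alpha * L0 * dT
  dL = (8.1 x 10^-6) * 1.748 * 323 = 0.00457329 m
Convert to mm: 0.00457329 * 1000 = 4.5733 mm

4.5733 mm


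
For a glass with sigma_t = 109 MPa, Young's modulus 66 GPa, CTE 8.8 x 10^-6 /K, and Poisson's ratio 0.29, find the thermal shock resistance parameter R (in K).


Thermal shock resistance: R = sigma * (1 - nu) / (E * alpha)
  Numerator = 109 * (1 - 0.29) = 77.39
  Denominator = 66 * 1000 * (8.8 x 10^-6) = 0.5808
  R = 77.39 / 0.5808 = 133.2 K

133.2 K


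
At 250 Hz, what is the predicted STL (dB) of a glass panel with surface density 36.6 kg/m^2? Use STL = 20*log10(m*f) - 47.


Mass law: STL = 20 * log10(m * f) - 47
  m * f = 36.6 * 250 = 9150
  log10(9150) = 3.96142
  STL = 20 * 3.96142 - 47 = 79.2284 - 47 = 32.2 dB

32.2 dB


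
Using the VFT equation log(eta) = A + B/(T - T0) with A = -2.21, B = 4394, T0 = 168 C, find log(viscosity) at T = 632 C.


VFT equation: log(eta) = A + B / (T - T0)
  T - T0 = 632 - 168 = 464
  B / (T - T0) = 4394 / 464 = 9.47
  log(eta) = -2.21 + 9.47 = 7.26

7.26


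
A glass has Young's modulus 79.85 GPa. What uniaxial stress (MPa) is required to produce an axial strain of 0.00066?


Rearrange E = sigma / epsilon:
  sigma = E * epsilon
  E (MPa) = 79.85 * 1000 = 79850
  sigma = 79850 * 0.00066 = 52.7 MPa

52.7 MPa


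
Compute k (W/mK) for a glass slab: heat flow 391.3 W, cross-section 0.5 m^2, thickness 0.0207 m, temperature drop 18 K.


Fourier's law rearranged: k = Q * t / (A * dT)
  Numerator = 391.3 * 0.0207 = 8.09991
  Denominator = 0.5 * 18 = 9.0
  k = 8.09991 / 9.0 = 0.9 W/mK

0.9 W/mK


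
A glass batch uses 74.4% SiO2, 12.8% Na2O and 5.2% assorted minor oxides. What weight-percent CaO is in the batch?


Pieces sum to 100%:
  CaO = 100 - (SiO2 + Na2O + others)
  CaO = 100 - (74.4 + 12.8 + 5.2) = 7.6%

7.6%


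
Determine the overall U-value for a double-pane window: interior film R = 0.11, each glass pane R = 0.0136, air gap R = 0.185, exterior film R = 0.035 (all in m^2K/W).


Total thermal resistance (series):
  R_total = R_in + R_glass + R_air + R_glass + R_out
  R_total = 0.11 + 0.0136 + 0.185 + 0.0136 + 0.035 = 0.3572 m^2K/W
U-value = 1 / R_total = 1 / 0.3572 = 2.8 W/m^2K

2.8 W/m^2K


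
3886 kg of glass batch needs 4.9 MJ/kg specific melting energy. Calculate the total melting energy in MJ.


Total energy = mass * specific energy
  E = 3886 * 4.9 = 19041.4 MJ

19041.4 MJ


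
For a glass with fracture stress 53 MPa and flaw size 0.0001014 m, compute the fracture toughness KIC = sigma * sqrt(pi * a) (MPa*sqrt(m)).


Fracture toughness: KIC = sigma * sqrt(pi * a)
  pi * a = pi * 0.0001014 = 0.000318557
  sqrt(pi * a) = 0.017848
  KIC = 53 * 0.017848 = 0.946 MPa*sqrt(m)

0.946 MPa*sqrt(m)


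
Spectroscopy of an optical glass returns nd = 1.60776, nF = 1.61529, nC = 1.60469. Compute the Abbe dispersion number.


Abbe number formula: Vd = (nd - 1) / (nF - nC)
  nd - 1 = 1.60776 - 1 = 0.60776
  nF - nC = 1.61529 - 1.60469 = 0.0106
  Vd = 0.60776 / 0.0106 = 57.34

57.34


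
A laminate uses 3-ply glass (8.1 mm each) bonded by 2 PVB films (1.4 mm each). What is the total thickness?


Total thickness = glass contribution + PVB contribution
  Glass: 3 * 8.1 = 24.3 mm
  PVB: 2 * 1.4 = 2.8 mm
  Total = 24.3 + 2.8 = 27.1 mm

27.1 mm


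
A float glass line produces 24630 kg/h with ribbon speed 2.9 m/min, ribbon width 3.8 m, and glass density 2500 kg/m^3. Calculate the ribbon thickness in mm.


Ribbon cross-section from mass balance:
  Volume rate = throughput / density = 24630 / 2500 = 9.852 m^3/h
  thickness = volume rate / (speed * 60 * width), i.e.
  thickness = throughput / (60 * speed * width * density) * 1000
  thickness = 24630 / (60 * 2.9 * 3.8 * 2500) * 1000 = 14.9 mm

14.9 mm


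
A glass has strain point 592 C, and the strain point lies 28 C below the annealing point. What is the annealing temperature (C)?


T_anneal = T_strain + gap:
  T_anneal = 592 + 28 = 620 C

620 C


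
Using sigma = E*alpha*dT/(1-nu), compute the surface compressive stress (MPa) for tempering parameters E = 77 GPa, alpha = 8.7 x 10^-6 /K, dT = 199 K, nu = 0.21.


Tempering stress: sigma = E * alpha * dT / (1 - nu)
  E (MPa) = 77 * 1000 = 77000
  Numerator = 77000 * (8.7 x 10^-6) * 199 = 133.3101
  Denominator = 1 - 0.21 = 0.79
  sigma = 133.3101 / 0.79 = 168.7 MPa

168.7 MPa


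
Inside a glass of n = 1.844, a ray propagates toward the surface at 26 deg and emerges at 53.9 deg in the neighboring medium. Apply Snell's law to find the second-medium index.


Apply Snell's law: n1 * sin(theta1) = n2 * sin(theta2)
  n2 = n1 * sin(theta1) / sin(theta2)
  sin(26) = 0.438371
  sin(53.9) = 0.80799
  n2 = 1.844 * 0.438371 / 0.80799 = 1.0005

1.0005


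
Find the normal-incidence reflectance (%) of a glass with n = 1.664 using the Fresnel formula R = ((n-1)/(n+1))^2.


Fresnel reflectance at normal incidence:
  R = ((n - 1)/(n + 1))^2
  (n - 1)/(n + 1) = (1.664 - 1)/(1.664 + 1) = 0.249249
  R = 0.249249^2 = 0.0621251
  R(%) = 0.0621251 * 100 = 6.213%

6.213%


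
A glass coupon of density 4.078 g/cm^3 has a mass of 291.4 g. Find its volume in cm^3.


Rearrange rho = m / V:
  V = m / rho
  V = 291.4 / 4.078 = 71.457 cm^3

71.457 cm^3


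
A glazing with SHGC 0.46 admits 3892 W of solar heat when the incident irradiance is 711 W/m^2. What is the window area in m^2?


Rearrange Q = Area * SHGC * Irradiance:
  Area = Q / (SHGC * Irradiance)
  Area = 3892 / (0.46 * 711) = 11.9 m^2

11.9 m^2


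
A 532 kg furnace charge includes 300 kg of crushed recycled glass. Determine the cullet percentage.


Cullet ratio = (cullet mass / total batch mass) * 100
  Ratio = 300 / 532 * 100 = 56.39%

56.39%


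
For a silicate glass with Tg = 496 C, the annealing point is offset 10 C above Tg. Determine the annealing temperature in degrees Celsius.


The annealing temperature is Tg plus the offset:
  T_anneal = 496 + 10 = 506 C

506 C


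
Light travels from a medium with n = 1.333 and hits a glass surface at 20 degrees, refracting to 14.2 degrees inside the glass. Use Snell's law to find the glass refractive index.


Apply Snell's law: n1 * sin(theta1) = n2 * sin(theta2)
  n2 = n1 * sin(theta1) / sin(theta2)
  sin(20) = 0.34202
  sin(14.2) = 0.245307
  n2 = 1.333 * 0.34202 / 0.245307 = 1.8585

1.8585


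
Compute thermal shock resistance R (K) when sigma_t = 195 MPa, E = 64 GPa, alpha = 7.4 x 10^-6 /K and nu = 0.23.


Thermal shock resistance: R = sigma * (1 - nu) / (E * alpha)
  Numerator = 195 * (1 - 0.23) = 150.15
  Denominator = 64 * 1000 * (7.4 x 10^-6) = 0.4736
  R = 150.15 / 0.4736 = 317.0 K

317.0 K


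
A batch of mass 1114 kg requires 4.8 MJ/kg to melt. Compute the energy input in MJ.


Total energy = mass * specific energy
  E = 1114 * 4.8 = 5347.2 MJ

5347.2 MJ


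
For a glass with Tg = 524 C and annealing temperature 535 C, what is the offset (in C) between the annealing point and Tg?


Offset = T_anneal - Tg:
  offset = 535 - 524 = 11 C

11 C


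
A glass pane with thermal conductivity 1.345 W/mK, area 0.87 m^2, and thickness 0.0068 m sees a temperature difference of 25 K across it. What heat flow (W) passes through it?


Fourier's law: Q = k * A * dT / t
  Q = 1.345 * 0.87 * 25 / 0.0068
  Q = 29.25375 / 0.0068 = 4302 W

4302 W


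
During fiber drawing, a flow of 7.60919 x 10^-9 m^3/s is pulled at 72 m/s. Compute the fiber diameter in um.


Cross-sectional area from continuity:
  A = Q / v = 7.60919 x 10^-9 / 72 = 1.056832 x 10^-10 m^2
Diameter from circular cross-section:
  d = sqrt(4A / pi) * 10^6 (m -> um)
  d = sqrt(4 * 1.056832 x 10^-10 / pi) * 10^6 = 11.6 um

11.6 um


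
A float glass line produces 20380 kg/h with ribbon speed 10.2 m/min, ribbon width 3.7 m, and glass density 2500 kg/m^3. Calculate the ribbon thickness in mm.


Ribbon cross-section from mass balance:
  Volume rate = throughput / density = 20380 / 2500 = 8.152 m^3/h
  thickness = volume rate / (speed * 60 * width), i.e.
  thickness = throughput / (60 * speed * width * density) * 1000
  thickness = 20380 / (60 * 10.2 * 3.7 * 2500) * 1000 = 3.6 mm

3.6 mm


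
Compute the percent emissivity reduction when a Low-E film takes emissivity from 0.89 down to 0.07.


Percentage reduction = (1 - coated/uncoated) * 100
  Ratio = 0.07 / 0.89 = 0.0787
  Reduction = (1 - 0.0787) * 100 = 92.1%

92.1%


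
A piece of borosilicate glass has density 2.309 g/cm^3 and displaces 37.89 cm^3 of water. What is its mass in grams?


Rearrange rho = m / V:
  m = rho * V
  m = 2.309 * 37.89 = 87.488 g

87.488 g


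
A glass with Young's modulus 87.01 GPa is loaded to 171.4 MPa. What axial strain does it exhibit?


Rearrange E = sigma / epsilon:
  epsilon = sigma / E
  E (MPa) = 87.01 * 1000 = 87010
  epsilon = 171.4 / 87010 = 0.00197

0.00197


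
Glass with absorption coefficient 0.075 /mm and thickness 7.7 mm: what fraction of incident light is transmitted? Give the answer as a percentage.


Beer-Lambert law: T = exp(-alpha * thickness)
  exponent = -0.075 * 7.7 = -0.5775
  T = exp(-0.5775) = 0.5613
  Percentage = 0.5613 * 100 = 56.13%

56.13%


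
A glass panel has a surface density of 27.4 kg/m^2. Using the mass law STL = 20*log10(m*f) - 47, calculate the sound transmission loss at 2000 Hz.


Mass law: STL = 20 * log10(m * f) - 47
  m * f = 27.4 * 2000 = 54800
  log10(54800) = 4.73878
  STL = 20 * 4.73878 - 47 = 94.7756 - 47 = 47.8 dB

47.8 dB


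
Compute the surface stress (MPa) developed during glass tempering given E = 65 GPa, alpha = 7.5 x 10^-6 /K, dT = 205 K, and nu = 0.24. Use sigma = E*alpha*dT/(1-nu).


Tempering stress: sigma = E * alpha * dT / (1 - nu)
  E (MPa) = 65 * 1000 = 65000
  Numerator = 65000 * (7.5 x 10^-6) * 205 = 99.9375
  Denominator = 1 - 0.24 = 0.76
  sigma = 99.9375 / 0.76 = 131.5 MPa

131.5 MPa


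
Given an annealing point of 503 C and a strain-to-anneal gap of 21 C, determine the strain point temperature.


Strain point = annealing point - difference:
  T_strain = 503 - 21 = 482 C

482 C


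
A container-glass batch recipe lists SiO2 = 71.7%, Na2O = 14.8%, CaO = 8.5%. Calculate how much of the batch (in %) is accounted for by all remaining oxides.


Sum the three major oxides:
  SiO2 + Na2O + CaO = 71.7 + 14.8 + 8.5 = 95.0%
Subtract from 100%:
  Others = 100 - 95.0 = 5.0%

5.0%


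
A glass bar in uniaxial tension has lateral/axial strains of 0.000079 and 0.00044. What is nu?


Poisson's ratio: nu = lateral strain / axial strain
  nu = 0.000079 / 0.00044 = 0.1795

0.1795


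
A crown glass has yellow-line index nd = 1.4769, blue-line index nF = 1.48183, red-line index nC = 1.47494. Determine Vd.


Abbe number formula: Vd = (nd - 1) / (nF - nC)
  nd - 1 = 1.4769 - 1 = 0.4769
  nF - nC = 1.48183 - 1.47494 = 0.00689
  Vd = 0.4769 / 0.00689 = 69.22

69.22


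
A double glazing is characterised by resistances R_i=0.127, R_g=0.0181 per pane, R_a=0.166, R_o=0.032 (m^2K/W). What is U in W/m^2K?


Total thermal resistance (series):
  R_total = R_in + R_glass + R_air + R_glass + R_out
  R_total = 0.127 + 0.0181 + 0.166 + 0.0181 + 0.032 = 0.3612 m^2K/W
U-value = 1 / R_total = 1 / 0.3612 = 2.769 W/m^2K

2.769 W/m^2K


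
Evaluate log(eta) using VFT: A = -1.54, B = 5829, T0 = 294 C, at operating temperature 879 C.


VFT equation: log(eta) = A + B / (T - T0)
  T - T0 = 879 - 294 = 585
  B / (T - T0) = 5829 / 585 = 9.964
  log(eta) = -1.54 + 9.964 = 8.424

8.424


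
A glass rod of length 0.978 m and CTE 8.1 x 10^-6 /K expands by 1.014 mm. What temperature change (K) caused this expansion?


Rearrange dL = alpha * L0 * dT for dT:
  dT = dL / (alpha * L0)
  dL (m) = 1.014 / 1000 = 0.001014
  dT = 0.001014 / ((8.1 x 10^-6) * 0.978) = 128.0 K

128.0 K


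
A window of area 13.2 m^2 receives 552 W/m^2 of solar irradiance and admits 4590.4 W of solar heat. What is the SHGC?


Rearrange Q = Area * SHGC * Irradiance:
  SHGC = Q / (Area * Irradiance)
  SHGC = 4590.4 / (13.2 * 552) = 0.63

0.63


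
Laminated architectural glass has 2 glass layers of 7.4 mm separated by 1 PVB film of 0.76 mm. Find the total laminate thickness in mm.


Total thickness = glass contribution + PVB contribution
  Glass: 2 * 7.4 = 14.8 mm
  PVB: 1 * 0.76 = 0.76 mm
  Total = 14.8 + 0.76 = 15.56 mm

15.56 mm


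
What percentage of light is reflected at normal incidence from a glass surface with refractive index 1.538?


Fresnel reflectance at normal incidence:
  R = ((n - 1)/(n + 1))^2
  (n - 1)/(n + 1) = (1.538 - 1)/(1.538 + 1) = 0.211978
  R = 0.211978^2 = 0.0449347
  R(%) = 0.0449347 * 100 = 4.493%

4.493%


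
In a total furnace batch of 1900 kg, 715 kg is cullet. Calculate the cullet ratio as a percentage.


Cullet ratio = (cullet mass / total batch mass) * 100
  Ratio = 715 / 1900 * 100 = 37.63%

37.63%


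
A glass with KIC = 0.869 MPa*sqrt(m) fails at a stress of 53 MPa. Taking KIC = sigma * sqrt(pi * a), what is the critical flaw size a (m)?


Rearrange KIC = sigma * sqrt(pi * a):
  sqrt(pi * a) = KIC / sigma
  sqrt(pi * a) = 0.869 / 53 = 0.016396
  a = (KIC / sigma)^2 / pi
  a = 0.016396^2 / pi = 0.0000856 m

0.0000856 m


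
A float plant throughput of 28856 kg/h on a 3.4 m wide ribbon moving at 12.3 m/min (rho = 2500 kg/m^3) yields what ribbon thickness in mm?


Ribbon cross-section from mass balance:
  Volume rate = throughput / density = 28856 / 2500 = 11.5424 m^3/h
  thickness = volume rate / (speed * 60 * width), i.e.
  thickness = throughput / (60 * speed * width * density) * 1000
  thickness = 28856 / (60 * 12.3 * 3.4 * 2500) * 1000 = 4.6 mm

4.6 mm


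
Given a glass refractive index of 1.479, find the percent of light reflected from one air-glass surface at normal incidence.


Fresnel reflectance at normal incidence:
  R = ((n - 1)/(n + 1))^2
  (n - 1)/(n + 1) = (1.479 - 1)/(1.479 + 1) = 0.193223
  R = 0.193223^2 = 0.0373351
  R(%) = 0.0373351 * 100 = 3.734%

3.734%


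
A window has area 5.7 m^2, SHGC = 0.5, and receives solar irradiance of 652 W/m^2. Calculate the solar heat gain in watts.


Solar heat gain: Q = Area * SHGC * Irradiance
  Q = 5.7 * 0.5 * 652 = 1858.2 W

1858.2 W


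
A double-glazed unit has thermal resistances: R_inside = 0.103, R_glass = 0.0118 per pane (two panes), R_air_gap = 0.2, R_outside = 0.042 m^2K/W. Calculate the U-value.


Total thermal resistance (series):
  R_total = R_in + R_glass + R_air + R_glass + R_out
  R_total = 0.103 + 0.0118 + 0.2 + 0.0118 + 0.042 = 0.3686 m^2K/W
U-value = 1 / R_total = 1 / 0.3686 = 2.713 W/m^2K

2.713 W/m^2K


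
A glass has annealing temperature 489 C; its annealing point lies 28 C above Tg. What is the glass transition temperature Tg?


Rearrange T_anneal = Tg + offset for Tg:
  Tg = T_anneal - offset = 489 - 28 = 461 C

461 C


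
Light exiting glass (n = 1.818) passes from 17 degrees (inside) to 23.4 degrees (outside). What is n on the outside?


Apply Snell's law: n1 * sin(theta1) = n2 * sin(theta2)
  n2 = n1 * sin(theta1) / sin(theta2)
  sin(17) = 0.292372
  sin(23.4) = 0.397148
  n2 = 1.818 * 0.292372 / 0.397148 = 1.3384

1.3384


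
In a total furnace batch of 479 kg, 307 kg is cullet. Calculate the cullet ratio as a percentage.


Cullet ratio = (cullet mass / total batch mass) * 100
  Ratio = 307 / 479 * 100 = 64.09%

64.09%


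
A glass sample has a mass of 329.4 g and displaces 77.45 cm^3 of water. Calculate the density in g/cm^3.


Use the definition of density:
  rho = mass / volume
  rho = 329.4 / 77.45 = 4.253 g/cm^3

4.253 g/cm^3


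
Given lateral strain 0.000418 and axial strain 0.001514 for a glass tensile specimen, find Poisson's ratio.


Poisson's ratio: nu = lateral strain / axial strain
  nu = 0.000418 / 0.001514 = 0.2761

0.2761


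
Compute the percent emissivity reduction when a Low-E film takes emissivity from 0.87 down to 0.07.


Percentage reduction = (1 - coated/uncoated) * 100
  Ratio = 0.07 / 0.87 = 0.0805
  Reduction = (1 - 0.0805) * 100 = 92.0%

92.0%


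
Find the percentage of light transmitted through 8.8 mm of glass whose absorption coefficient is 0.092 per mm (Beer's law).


Beer-Lambert law: T = exp(-alpha * thickness)
  exponent = -0.092 * 8.8 = -0.8096
  T = exp(-0.8096) = 0.445
  Percentage = 0.445 * 100 = 44.5%

44.5%


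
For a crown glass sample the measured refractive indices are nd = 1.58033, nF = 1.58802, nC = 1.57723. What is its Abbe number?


Abbe number formula: Vd = (nd - 1) / (nF - nC)
  nd - 1 = 1.58033 - 1 = 0.58033
  nF - nC = 1.58802 - 1.57723 = 0.01079
  Vd = 0.58033 / 0.01079 = 53.78

53.78


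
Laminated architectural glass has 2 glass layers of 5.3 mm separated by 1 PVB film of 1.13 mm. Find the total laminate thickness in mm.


Total thickness = glass contribution + PVB contribution
  Glass: 2 * 5.3 = 10.6 mm
  PVB: 1 * 1.13 = 1.13 mm
  Total = 10.6 + 1.13 = 11.73 mm

11.73 mm


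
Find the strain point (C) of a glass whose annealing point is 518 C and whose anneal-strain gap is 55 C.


Strain point = annealing point - difference:
  T_strain = 518 - 55 = 463 C

463 C


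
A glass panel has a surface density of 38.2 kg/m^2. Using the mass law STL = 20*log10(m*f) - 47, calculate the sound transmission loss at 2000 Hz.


Mass law: STL = 20 * log10(m * f) - 47
  m * f = 38.2 * 2000 = 76400
  log10(76400) = 4.88309
  STL = 20 * 4.88309 - 47 = 97.6618 - 47 = 50.7 dB

50.7 dB


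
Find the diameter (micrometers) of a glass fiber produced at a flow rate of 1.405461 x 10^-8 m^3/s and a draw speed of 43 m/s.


Cross-sectional area from continuity:
  A = Q / v = 1.405461 x 10^-8 / 43 = 3.268514 x 10^-10 m^2
Diameter from circular cross-section:
  d = sqrt(4A / pi) * 10^6 (m -> um)
  d = sqrt(4 * 3.268514 x 10^-10 / pi) * 10^6 = 20.4 um

20.4 um


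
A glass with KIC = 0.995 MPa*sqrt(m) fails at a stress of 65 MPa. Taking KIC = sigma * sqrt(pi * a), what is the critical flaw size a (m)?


Rearrange KIC = sigma * sqrt(pi * a):
  sqrt(pi * a) = KIC / sigma
  sqrt(pi * a) = 0.995 / 65 = 0.015308
  a = (KIC / sigma)^2 / pi
  a = 0.015308^2 / pi = 0.0000746 m

0.0000746 m


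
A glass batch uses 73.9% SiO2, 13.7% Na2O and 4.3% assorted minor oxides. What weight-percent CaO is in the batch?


Pieces sum to 100%:
  CaO = 100 - (SiO2 + Na2O + others)
  CaO = 100 - (73.9 + 13.7 + 4.3) = 8.1%

8.1%


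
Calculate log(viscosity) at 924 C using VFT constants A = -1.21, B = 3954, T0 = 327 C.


VFT equation: log(eta) = A + B / (T - T0)
  T - T0 = 924 - 327 = 597
  B / (T - T0) = 3954 / 597 = 6.623
  log(eta) = -1.21 + 6.623 = 5.413

5.413


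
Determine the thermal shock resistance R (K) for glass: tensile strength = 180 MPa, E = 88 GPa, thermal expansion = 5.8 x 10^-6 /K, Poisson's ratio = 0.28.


Thermal shock resistance: R = sigma * (1 - nu) / (E * alpha)
  Numerator = 180 * (1 - 0.28) = 129.6
  Denominator = 88 * 1000 * (5.8 x 10^-6) = 0.5104
  R = 129.6 / 0.5104 = 253.9 K

253.9 K


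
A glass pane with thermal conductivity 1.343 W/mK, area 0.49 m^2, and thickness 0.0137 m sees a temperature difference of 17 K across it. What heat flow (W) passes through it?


Fourier's law: Q = k * A * dT / t
  Q = 1.343 * 0.49 * 17 / 0.0137
  Q = 11.18719 / 0.0137 = 816.6 W

816.6 W


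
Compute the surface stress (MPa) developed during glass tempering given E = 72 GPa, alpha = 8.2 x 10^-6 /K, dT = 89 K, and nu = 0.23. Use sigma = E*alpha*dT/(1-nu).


Tempering stress: sigma = E * alpha * dT / (1 - nu)
  E (MPa) = 72 * 1000 = 72000
  Numerator = 72000 * (8.2 x 10^-6) * 89 = 52.5456
  Denominator = 1 - 0.23 = 0.77
  sigma = 52.5456 / 0.77 = 68.2 MPa

68.2 MPa


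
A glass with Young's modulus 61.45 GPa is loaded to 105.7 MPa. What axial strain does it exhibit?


Rearrange E = sigma / epsilon:
  epsilon = sigma / E
  E (MPa) = 61.45 * 1000 = 61450
  epsilon = 105.7 / 61450 = 0.00172

0.00172


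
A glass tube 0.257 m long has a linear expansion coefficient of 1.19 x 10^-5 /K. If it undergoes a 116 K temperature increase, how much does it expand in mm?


Thermal expansion formula: dL = alpha * L0 * dT
  dL = (1.19 x 10^-5) * 0.257 * 116 = 0.00035476 m
Convert to mm: 0.00035476 * 1000 = 0.3548 mm

0.3548 mm


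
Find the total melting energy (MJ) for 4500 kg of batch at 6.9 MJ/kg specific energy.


Total energy = mass * specific energy
  E = 4500 * 6.9 = 31050 MJ

31050 MJ


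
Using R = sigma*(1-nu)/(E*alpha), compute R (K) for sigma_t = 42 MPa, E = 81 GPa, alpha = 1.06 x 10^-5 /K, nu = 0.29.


Thermal shock resistance: R = sigma * (1 - nu) / (E * alpha)
  Numerator = 42 * (1 - 0.29) = 29.82
  Denominator = 81 * 1000 * (1.06 x 10^-5) = 0.8586
  R = 29.82 / 0.8586 = 34.7 K

34.7 K


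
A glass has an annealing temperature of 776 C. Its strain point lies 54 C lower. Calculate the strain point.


Strain point = annealing point - difference:
  T_strain = 776 - 54 = 722 C

722 C


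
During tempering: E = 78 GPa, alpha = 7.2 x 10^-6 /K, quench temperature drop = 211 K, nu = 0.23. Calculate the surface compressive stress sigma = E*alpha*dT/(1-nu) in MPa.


Tempering stress: sigma = E * alpha * dT / (1 - nu)
  E (MPa) = 78 * 1000 = 78000
  Numerator = 78000 * (7.2 x 10^-6) * 211 = 118.4976
  Denominator = 1 - 0.23 = 0.77
  sigma = 118.4976 / 0.77 = 153.9 MPa

153.9 MPa


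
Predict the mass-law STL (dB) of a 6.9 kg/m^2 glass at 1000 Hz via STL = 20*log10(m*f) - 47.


Mass law: STL = 20 * log10(m * f) - 47
  m * f = 6.9 * 1000 = 6900
  log10(6900) = 3.83885
  STL = 20 * 3.83885 - 47 = 76.777 - 47 = 29.8 dB

29.8 dB


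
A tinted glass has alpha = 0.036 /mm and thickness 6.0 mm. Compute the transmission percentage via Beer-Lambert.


Beer-Lambert law: T = exp(-alpha * thickness)
  exponent = -0.036 * 6.0 = -0.216
  T = exp(-0.216) = 0.8057
  Percentage = 0.8057 * 100 = 80.57%

80.57%


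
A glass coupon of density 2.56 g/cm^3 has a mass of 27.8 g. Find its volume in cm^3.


Rearrange rho = m / V:
  V = m / rho
  V = 27.8 / 2.56 = 10.859 cm^3

10.859 cm^3


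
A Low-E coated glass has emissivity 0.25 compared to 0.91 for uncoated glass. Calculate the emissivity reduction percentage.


Percentage reduction = (1 - coated/uncoated) * 100
  Ratio = 0.25 / 0.91 = 0.2747
  Reduction = (1 - 0.2747) * 100 = 72.5%

72.5%


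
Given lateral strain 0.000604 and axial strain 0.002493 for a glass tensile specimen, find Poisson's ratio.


Poisson's ratio: nu = lateral strain / axial strain
  nu = 0.000604 / 0.002493 = 0.2423

0.2423


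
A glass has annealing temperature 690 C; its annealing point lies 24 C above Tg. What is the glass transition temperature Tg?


Rearrange T_anneal = Tg + offset for Tg:
  Tg = T_anneal - offset = 690 - 24 = 666 C

666 C


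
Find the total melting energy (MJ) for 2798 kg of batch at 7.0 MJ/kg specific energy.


Total energy = mass * specific energy
  E = 2798 * 7.0 = 19586 MJ

19586 MJ


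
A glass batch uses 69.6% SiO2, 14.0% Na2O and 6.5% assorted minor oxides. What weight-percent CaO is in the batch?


Pieces sum to 100%:
  CaO = 100 - (SiO2 + Na2O + others)
  CaO = 100 - (69.6 + 14.0 + 6.5) = 9.9%

9.9%


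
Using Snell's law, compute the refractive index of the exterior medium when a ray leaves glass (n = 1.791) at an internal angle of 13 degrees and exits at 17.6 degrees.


Apply Snell's law: n1 * sin(theta1) = n2 * sin(theta2)
  n2 = n1 * sin(theta1) / sin(theta2)
  sin(13) = 0.224951
  sin(17.6) = 0.30237
  n2 = 1.791 * 0.224951 / 0.30237 = 1.3324

1.3324


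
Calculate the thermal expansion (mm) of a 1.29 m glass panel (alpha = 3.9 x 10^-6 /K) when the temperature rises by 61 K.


Thermal expansion formula: dL = alpha * L0 * dT
  dL = (3.9 x 10^-6) * 1.29 * 61 = 0.00030689 m
Convert to mm: 0.00030689 * 1000 = 0.3069 mm

0.3069 mm


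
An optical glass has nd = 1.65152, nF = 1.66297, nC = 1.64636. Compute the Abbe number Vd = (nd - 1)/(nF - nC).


Abbe number formula: Vd = (nd - 1) / (nF - nC)
  nd - 1 = 1.65152 - 1 = 0.65152
  nF - nC = 1.66297 - 1.64636 = 0.01661
  Vd = 0.65152 / 0.01661 = 39.22

39.22


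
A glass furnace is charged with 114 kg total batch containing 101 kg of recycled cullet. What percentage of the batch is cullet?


Cullet ratio = (cullet mass / total batch mass) * 100
  Ratio = 101 / 114 * 100 = 88.6%

88.6%


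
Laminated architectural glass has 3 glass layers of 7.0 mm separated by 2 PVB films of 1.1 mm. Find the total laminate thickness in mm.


Total thickness = glass contribution + PVB contribution
  Glass: 3 * 7.0 = 21.0 mm
  PVB: 2 * 1.1 = 2.2 mm
  Total = 21.0 + 2.2 = 23.2 mm

23.2 mm


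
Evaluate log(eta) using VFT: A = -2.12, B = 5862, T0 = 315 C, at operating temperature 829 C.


VFT equation: log(eta) = A + B / (T - T0)
  T - T0 = 829 - 315 = 514
  B / (T - T0) = 5862 / 514 = 11.405
  log(eta) = -2.12 + 11.405 = 9.285

9.285


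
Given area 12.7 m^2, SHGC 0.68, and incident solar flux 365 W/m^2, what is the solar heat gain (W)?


Solar heat gain: Q = Area * SHGC * Irradiance
  Q = 12.7 * 0.68 * 365 = 3152.1 W

3152.1 W


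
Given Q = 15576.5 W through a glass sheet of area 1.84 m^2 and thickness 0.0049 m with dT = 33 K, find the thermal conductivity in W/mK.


Fourier's law rearranged: k = Q * t / (A * dT)
  Numerator = 15576.5 * 0.0049 = 76.32485
  Denominator = 1.84 * 33 = 60.72
  k = 76.32485 / 60.72 = 1.257 W/mK

1.257 W/mK


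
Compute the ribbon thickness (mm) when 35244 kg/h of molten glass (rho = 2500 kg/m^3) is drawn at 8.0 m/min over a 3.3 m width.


Ribbon cross-section from mass balance:
  Volume rate = throughput / density = 35244 / 2500 = 14.0976 m^3/h
  thickness = volume rate / (speed * 60 * width), i.e.
  thickness = throughput / (60 * speed * width * density) * 1000
  thickness = 35244 / (60 * 8.0 * 3.3 * 2500) * 1000 = 8.9 mm

8.9 mm


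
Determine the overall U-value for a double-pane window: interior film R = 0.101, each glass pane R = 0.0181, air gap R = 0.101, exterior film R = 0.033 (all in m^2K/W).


Total thermal resistance (series):
  R_total = R_in + R_glass + R_air + R_glass + R_out
  R_total = 0.101 + 0.0181 + 0.101 + 0.0181 + 0.033 = 0.2712 m^2K/W
U-value = 1 / R_total = 1 / 0.2712 = 3.687 W/m^2K

3.687 W/m^2K


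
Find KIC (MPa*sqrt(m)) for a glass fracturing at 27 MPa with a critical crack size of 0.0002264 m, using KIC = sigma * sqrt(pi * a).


Fracture toughness: KIC = sigma * sqrt(pi * a)
  pi * a = pi * 0.0002264 = 0.000711257
  sqrt(pi * a) = 0.026669
  KIC = 27 * 0.026669 = 0.72 MPa*sqrt(m)

0.72 MPa*sqrt(m)
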